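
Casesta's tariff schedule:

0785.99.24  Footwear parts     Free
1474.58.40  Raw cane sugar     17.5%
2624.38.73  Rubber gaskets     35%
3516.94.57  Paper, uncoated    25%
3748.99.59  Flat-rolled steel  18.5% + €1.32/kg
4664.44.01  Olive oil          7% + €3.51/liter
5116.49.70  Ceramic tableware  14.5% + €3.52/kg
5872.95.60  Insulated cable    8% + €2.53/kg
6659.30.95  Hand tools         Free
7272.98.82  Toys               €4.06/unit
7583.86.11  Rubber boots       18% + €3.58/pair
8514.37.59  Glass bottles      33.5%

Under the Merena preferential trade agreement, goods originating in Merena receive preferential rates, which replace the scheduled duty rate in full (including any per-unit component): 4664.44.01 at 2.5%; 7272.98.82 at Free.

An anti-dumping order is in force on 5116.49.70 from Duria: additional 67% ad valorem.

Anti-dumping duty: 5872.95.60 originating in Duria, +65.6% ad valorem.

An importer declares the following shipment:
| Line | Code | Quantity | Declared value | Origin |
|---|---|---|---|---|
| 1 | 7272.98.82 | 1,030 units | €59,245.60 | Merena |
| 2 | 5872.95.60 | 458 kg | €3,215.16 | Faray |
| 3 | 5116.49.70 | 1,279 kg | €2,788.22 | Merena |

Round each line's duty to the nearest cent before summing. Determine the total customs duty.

Line 1 (7272.98.82, Merena, 1,030 units, €59,245.60):
Base rate for 7272.98.82 is €4.06/unit.
Origin Merena qualifies under the Casesta–Merena agreement and 7272.98.82 is covered: preferential rate Free applies instead.
Duty = €59,245.60 × 0% = €0.00.
Line 2 (5872.95.60, Faray, 458 kg, €3,215.16):
Base rate for 5872.95.60 is 8% + €2.53/kg.
The additional-duty order on 5872.95.60 targets Duria, not Faray; it does not apply.
Duty = €3,215.16 × 8% + 458 × €2.53 = €1,415.95.
Line 3 (5116.49.70, Merena, 1,279 kg, €2,788.22):
Base rate for 5116.49.70 is 14.5% + €3.52/kg.
Origin Merena is the FTA partner but 5116.49.70 is not on the preference list; base rate stands.
The additional-duty order on 5116.49.70 targets Duria, not Merena; it does not apply.
Duty = €2,788.22 × 14.5% + 1,279 × €3.52 = €4,906.37.
Total = €0.00 + €1,415.95 + €4,906.37 = €6,322.32.

€6,322.32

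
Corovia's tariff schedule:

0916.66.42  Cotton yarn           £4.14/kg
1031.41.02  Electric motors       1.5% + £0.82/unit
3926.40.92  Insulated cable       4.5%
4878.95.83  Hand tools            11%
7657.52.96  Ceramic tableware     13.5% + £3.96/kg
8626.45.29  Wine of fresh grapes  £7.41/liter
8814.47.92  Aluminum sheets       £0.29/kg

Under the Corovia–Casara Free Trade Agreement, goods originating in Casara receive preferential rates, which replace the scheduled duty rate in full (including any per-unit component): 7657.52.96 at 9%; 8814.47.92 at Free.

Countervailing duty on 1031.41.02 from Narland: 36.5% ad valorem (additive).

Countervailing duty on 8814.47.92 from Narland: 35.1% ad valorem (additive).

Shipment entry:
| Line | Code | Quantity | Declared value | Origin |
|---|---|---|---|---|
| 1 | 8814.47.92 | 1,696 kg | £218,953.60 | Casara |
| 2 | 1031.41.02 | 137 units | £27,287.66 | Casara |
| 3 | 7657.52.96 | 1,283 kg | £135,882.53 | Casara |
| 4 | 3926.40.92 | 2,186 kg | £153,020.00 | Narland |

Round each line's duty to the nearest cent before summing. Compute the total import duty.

£19,636.98

Line 1 (8814.47.92, Casara, 1,696 kg, £218,953.60):
Base rate for 8814.47.92 is £0.29/kg.
Origin Casara qualifies under the Corovia–Casara agreement and 8814.47.92 is covered: preferential rate Free applies instead.
The additional-duty order on 8814.47.92 targets Narland, not Casara; it does not apply.
Duty = £218,953.60 × 0% = £0.00.
Line 2 (1031.41.02, Casara, 137 units, £27,287.66):
Base rate for 1031.41.02 is 1.5% + £0.82/unit.
Origin Casara is the FTA partner but 1031.41.02 is not on the preference list; base rate stands.
The additional-duty order on 1031.41.02 targets Narland, not Casara; it does not apply.
Duty = £27,287.66 × 1.5% + 137 × £0.82 = £521.65.
Line 3 (7657.52.96, Casara, 1,283 kg, £135,882.53):
Base rate for 7657.52.96 is 13.5% + £3.96/kg.
Origin Casara qualifies under the Corovia–Casara agreement and 7657.52.96 is covered: preferential rate 9% applies instead.
Duty = £135,882.53 × 9% = £12,229.43.
Line 4 (3926.40.92, Narland, 2,186 kg, £153,020.00):
Base rate for 3926.40.92 is 4.5%.
Duty = £153,020.00 × 4.5% = £6,885.90.
Total = £0.00 + £521.65 + £12,229.43 + £6,885.90 = £19,636.98.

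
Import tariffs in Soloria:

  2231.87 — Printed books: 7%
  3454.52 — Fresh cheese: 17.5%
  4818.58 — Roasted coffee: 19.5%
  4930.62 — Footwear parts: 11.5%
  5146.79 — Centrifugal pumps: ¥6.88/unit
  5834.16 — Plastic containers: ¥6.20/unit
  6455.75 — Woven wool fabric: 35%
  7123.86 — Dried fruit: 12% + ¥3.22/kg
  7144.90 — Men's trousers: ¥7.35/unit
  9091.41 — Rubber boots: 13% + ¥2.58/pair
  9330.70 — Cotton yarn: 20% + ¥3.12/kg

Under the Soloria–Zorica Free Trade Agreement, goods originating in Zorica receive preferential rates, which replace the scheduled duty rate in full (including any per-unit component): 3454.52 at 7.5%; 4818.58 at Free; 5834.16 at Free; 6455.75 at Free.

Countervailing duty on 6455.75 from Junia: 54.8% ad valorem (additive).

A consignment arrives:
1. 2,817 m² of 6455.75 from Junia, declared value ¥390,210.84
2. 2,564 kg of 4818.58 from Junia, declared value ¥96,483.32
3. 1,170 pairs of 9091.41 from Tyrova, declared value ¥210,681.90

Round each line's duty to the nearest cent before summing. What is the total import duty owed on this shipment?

¥399,630.83

Line 1 (6455.75, Junia, 2,817 m², ¥390,210.84):
Base rate for 6455.75 is 35%.
6455.75 has an FTA preferential rate, but origin Junia is not Zorica; base rate stands.
Additional duty on 6455.75 from Junia: +54.8%. Applied ad valorem rate: 35% + 54.8% = 89.8%.
Duty = ¥390,210.84 × 89.8% = ¥350,409.33.
Line 2 (4818.58, Junia, 2,564 kg, ¥96,483.32):
Base rate for 4818.58 is 19.5%.
4818.58 has an FTA preferential rate, but origin Junia is not Zorica; base rate stands.
Duty = ¥96,483.32 × 19.5% = ¥18,814.25.
Line 3 (9091.41, Tyrova, 1,170 pairs, ¥210,681.90):
Base rate for 9091.41 is 13% + ¥2.58/pair.
Duty = ¥210,681.90 × 13% + 1,170 × ¥2.58 = ¥30,407.25.
Total = ¥350,409.33 + ¥18,814.25 + ¥30,407.25 = ¥399,630.83.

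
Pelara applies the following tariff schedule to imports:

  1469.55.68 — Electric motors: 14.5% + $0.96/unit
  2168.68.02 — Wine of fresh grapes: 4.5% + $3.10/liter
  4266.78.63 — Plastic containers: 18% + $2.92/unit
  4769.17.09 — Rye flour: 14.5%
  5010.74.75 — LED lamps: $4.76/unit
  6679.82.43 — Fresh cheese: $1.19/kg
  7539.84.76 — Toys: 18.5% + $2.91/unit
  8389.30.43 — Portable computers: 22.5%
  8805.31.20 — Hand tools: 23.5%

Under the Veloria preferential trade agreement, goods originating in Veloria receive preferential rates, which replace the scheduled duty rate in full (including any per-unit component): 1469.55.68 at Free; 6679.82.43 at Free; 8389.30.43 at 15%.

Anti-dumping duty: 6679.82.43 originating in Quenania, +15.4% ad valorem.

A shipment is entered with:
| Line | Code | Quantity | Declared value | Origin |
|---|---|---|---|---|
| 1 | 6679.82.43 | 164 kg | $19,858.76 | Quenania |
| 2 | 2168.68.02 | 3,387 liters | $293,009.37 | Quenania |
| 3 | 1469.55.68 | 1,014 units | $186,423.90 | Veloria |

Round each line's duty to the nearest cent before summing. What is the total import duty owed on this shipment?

$26,938.53

Line 1 (6679.82.43, Quenania, 164 kg, $19,858.76):
Base rate for 6679.82.43 is $1.19/kg.
6679.82.43 has an FTA preferential rate, but origin Quenania is not Veloria; base rate stands.
Additional duty on 6679.82.43 from Quenania: +15.4% ad valorem. Applied ad valorem rate = 15.4%.
Duty = $19,858.76 × 15.4% + 164 × $1.19 = $3,253.41.
Line 2 (2168.68.02, Quenania, 3,387 liters, $293,009.37):
Base rate for 2168.68.02 is 4.5% + $3.10/liter.
Duty = $293,009.37 × 4.5% + 3,387 × $3.10 = $23,685.12.
Line 3 (1469.55.68, Veloria, 1,014 units, $186,423.90):
Base rate for 1469.55.68 is 14.5% + $0.96/unit.
Origin Veloria qualifies under the Pelara–Veloria agreement and 1469.55.68 is covered: preferential rate Free applies instead.
Duty = $186,423.90 × 0% = $0.00.
Total = $3,253.41 + $23,685.12 + $0.00 = $26,938.53.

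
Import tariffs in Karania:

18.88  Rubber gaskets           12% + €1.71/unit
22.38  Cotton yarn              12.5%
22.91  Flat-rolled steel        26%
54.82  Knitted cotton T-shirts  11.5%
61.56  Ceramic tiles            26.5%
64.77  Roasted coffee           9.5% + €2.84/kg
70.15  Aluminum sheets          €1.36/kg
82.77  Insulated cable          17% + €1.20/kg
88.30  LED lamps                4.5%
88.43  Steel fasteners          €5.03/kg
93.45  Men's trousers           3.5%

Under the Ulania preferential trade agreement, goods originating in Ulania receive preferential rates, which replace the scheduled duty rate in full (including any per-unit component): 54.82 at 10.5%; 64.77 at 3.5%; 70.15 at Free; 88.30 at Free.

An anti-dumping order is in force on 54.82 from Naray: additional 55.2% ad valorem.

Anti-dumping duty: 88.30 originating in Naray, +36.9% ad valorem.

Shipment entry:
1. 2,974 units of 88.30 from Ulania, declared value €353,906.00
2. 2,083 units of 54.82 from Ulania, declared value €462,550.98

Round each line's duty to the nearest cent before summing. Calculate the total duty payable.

Line 1 (88.30, Ulania, 2,974 units, €353,906.00):
Base rate for 88.30 is 4.5%.
Origin Ulania qualifies under the Karania–Ulania agreement and 88.30 is covered: preferential rate Free applies instead.
The additional-duty order on 88.30 targets Naray, not Ulania; it does not apply.
Duty = €353,906.00 × 0% = €0.00.
Line 2 (54.82, Ulania, 2,083 units, €462,550.98):
Base rate for 54.82 is 11.5%.
Origin Ulania qualifies under the Karania–Ulania agreement and 54.82 is covered: preferential rate 10.5% applies instead.
The additional-duty order on 54.82 targets Naray, not Ulania; it does not apply.
Duty = €462,550.98 × 10.5% = €48,567.85.
Total = €0.00 + €48,567.85 = €48,567.85.

€48,567.85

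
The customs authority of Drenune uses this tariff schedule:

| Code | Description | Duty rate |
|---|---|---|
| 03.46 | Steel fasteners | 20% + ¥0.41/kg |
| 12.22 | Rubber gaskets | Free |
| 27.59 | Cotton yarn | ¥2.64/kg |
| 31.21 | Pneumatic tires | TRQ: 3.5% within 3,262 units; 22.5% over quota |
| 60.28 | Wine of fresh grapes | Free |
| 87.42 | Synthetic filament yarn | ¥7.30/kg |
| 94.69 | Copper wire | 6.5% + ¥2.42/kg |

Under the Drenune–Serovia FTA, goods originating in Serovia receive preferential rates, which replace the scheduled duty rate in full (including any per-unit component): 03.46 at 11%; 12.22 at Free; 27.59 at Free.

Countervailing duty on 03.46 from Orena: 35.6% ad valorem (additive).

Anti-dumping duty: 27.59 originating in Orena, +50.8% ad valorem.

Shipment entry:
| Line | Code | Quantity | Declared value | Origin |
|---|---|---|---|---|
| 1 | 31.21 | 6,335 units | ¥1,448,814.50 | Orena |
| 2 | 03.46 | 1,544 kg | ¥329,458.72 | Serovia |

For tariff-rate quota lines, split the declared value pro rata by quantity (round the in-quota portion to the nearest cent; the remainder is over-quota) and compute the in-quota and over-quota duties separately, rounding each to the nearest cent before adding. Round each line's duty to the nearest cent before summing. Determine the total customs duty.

¥220,480.04

Line 1 (31.21, Orena, 6,335 units, ¥1,448,814.50):
Code 31.21 is under a tariff-rate quota (threshold 3,262 units). In-quota: 3,262 units at 3.5%; over-quota: 3,073 units at 22.5%.
Pro-rata value split: in-quota = ¥1,448,814.50 × 3,262/6,335 = ¥746,019.40; over-quota = ¥1,448,814.50 − ¥746,019.40 = ¥702,795.10.
In-quota duty = ¥746,019.40 × 3.5% = ¥26,110.68. Over-quota duty = ¥702,795.10 × 22.5% = ¥158,128.90.
Line duty = ¥26,110.68 + ¥158,128.90 = ¥184,239.58.
Line 2 (03.46, Serovia, 1,544 kg, ¥329,458.72):
Base rate for 03.46 is 20% + ¥0.41/kg.
Origin Serovia qualifies under the Drenune–Serovia agreement and 03.46 is covered: preferential rate 11% applies instead.
The additional-duty order on 03.46 targets Orena, not Serovia; it does not apply.
Duty = ¥329,458.72 × 11% = ¥36,240.46.
Total = ¥184,239.58 + ¥36,240.46 = ¥220,480.04.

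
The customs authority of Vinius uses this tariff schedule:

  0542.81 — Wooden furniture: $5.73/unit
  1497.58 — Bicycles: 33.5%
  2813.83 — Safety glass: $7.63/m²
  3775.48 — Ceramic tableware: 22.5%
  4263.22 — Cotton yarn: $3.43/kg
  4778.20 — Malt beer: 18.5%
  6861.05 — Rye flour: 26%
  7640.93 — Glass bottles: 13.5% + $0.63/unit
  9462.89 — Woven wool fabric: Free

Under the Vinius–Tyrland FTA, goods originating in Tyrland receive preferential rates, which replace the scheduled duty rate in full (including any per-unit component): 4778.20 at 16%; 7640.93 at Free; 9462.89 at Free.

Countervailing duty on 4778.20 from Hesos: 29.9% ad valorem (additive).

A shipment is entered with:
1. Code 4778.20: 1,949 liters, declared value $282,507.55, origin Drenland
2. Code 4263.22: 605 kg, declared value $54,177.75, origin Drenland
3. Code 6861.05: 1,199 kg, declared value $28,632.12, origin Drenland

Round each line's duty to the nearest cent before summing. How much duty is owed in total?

Line 1 (4778.20, Drenland, 1,949 liters, $282,507.55):
Base rate for 4778.20 is 18.5%.
4778.20 has an FTA preferential rate, but origin Drenland is not Tyrland; base rate stands.
The additional-duty order on 4778.20 targets Hesos, not Drenland; it does not apply.
Duty = $282,507.55 × 18.5% = $52,263.90.
Line 2 (4263.22, Drenland, 605 kg, $54,177.75):
Base rate for 4263.22 is $3.43/kg.
Duty = 605 × $3.43 = $2,075.15.
Line 3 (6861.05, Drenland, 1,199 kg, $28,632.12):
Base rate for 6861.05 is 26%.
Duty = $28,632.12 × 26% = $7,444.35.
Total = $52,263.90 + $2,075.15 + $7,444.35 = $61,783.40.

$61,783.40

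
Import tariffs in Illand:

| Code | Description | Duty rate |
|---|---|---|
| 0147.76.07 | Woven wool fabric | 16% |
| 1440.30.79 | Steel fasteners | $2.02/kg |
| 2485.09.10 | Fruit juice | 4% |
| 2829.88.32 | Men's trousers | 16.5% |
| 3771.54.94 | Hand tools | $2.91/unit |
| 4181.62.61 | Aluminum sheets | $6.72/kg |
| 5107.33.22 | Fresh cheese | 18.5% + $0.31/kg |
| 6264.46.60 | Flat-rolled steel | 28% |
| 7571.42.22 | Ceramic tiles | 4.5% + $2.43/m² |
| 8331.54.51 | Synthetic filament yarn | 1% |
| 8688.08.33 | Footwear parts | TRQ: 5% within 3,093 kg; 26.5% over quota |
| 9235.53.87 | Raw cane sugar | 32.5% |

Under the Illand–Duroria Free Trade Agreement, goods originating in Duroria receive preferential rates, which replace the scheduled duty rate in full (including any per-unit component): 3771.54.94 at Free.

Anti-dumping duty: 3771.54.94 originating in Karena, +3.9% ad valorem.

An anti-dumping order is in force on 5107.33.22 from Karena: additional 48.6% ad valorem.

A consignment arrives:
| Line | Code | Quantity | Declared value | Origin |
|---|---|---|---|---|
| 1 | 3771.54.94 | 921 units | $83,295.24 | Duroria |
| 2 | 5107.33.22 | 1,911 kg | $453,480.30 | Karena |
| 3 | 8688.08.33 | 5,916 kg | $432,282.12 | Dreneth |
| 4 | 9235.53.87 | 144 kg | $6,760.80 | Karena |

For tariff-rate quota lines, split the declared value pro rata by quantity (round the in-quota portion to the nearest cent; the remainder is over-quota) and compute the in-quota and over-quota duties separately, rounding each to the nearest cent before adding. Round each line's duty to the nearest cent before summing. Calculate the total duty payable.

$373,038.53

Line 1 (3771.54.94, Duroria, 921 units, $83,295.24):
Base rate for 3771.54.94 is $2.91/unit.
Origin Duroria qualifies under the Illand–Duroria agreement and 3771.54.94 is covered: preferential rate Free applies instead.
The additional-duty order on 3771.54.94 targets Karena, not Duroria; it does not apply.
Duty = $83,295.24 × 0% = $0.00.
Line 2 (5107.33.22, Karena, 1,911 kg, $453,480.30):
Base rate for 5107.33.22 is 18.5% + $0.31/kg.
Additional duty on 5107.33.22 from Karena: +48.6%. Applied ad valorem rate: 18.5% + 48.6% = 67.1%.
Duty = $453,480.30 × 67.1% + 1,911 × $0.31 = $304,877.69.
Line 3 (8688.08.33, Dreneth, 5,916 kg, $432,282.12):
Code 8688.08.33 is under a tariff-rate quota (threshold 3,093 kg). In-quota: 3,093 kg at 5%; over-quota: 2,823 kg at 26.5%.
Pro-rata value split: in-quota = $432,282.12 × 3,093/5,916 = $226,005.51; over-quota = $432,282.12 − $226,005.51 = $206,276.61.
In-quota duty = $226,005.51 × 5% = $11,300.28. Over-quota duty = $206,276.61 × 26.5% = $54,663.30.
Line duty = $11,300.28 + $54,663.30 = $65,963.58.
Line 4 (9235.53.87, Karena, 144 kg, $6,760.80):
Base rate for 9235.53.87 is 32.5%.
Duty = $6,760.80 × 32.5% = $2,197.26.
Total = $0.00 + $304,877.69 + $65,963.58 + $2,197.26 = $373,038.53.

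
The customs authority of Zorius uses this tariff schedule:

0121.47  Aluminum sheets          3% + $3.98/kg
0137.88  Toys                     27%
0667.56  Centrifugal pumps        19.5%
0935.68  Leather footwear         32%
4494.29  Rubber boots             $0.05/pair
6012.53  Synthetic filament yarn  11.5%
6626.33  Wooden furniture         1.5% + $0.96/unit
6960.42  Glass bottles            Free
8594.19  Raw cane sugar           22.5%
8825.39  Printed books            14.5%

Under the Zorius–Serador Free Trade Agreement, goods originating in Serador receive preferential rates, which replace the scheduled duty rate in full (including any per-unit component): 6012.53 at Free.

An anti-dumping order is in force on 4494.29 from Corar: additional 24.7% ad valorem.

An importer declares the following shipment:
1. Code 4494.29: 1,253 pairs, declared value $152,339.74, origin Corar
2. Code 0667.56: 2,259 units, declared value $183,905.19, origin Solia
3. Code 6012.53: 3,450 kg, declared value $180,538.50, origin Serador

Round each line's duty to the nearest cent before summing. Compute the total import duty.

Line 1 (4494.29, Corar, 1,253 pairs, $152,339.74):
Base rate for 4494.29 is $0.05/pair.
Additional duty on 4494.29 from Corar: +24.7% ad valorem. Applied ad valorem rate = 24.7%.
Duty = $152,339.74 × 24.7% + 1,253 × $0.05 = $37,690.57.
Line 2 (0667.56, Solia, 2,259 units, $183,905.19):
Base rate for 0667.56 is 19.5%.
Duty = $183,905.19 × 19.5% = $35,861.51.
Line 3 (6012.53, Serador, 3,450 kg, $180,538.50):
Base rate for 6012.53 is 11.5%.
Origin Serador qualifies under the Zorius–Serador agreement and 6012.53 is covered: preferential rate Free applies instead.
Duty = $180,538.50 × 0% = $0.00.
Total = $37,690.57 + $35,861.51 + $0.00 = $73,552.08.

$73,552.08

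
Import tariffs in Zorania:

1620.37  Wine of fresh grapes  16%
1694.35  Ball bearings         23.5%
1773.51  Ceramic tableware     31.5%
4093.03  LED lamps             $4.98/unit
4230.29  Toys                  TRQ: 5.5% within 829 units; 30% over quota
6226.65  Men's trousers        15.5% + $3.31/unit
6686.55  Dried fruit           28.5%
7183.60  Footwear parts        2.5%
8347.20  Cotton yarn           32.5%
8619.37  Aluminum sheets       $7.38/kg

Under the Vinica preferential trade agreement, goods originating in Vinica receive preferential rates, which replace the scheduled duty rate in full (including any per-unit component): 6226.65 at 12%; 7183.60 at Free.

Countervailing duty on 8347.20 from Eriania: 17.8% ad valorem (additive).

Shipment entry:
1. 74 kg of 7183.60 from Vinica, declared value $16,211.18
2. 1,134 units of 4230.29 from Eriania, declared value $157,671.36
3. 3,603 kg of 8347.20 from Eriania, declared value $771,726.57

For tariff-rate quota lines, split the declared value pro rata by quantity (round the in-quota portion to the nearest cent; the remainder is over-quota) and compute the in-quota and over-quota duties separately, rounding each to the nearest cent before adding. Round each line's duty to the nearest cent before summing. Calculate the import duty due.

$407,240.15

Line 1 (7183.60, Vinica, 74 kg, $16,211.18):
Base rate for 7183.60 is 2.5%.
Origin Vinica qualifies under the Zorania–Vinica agreement and 7183.60 is covered: preferential rate Free applies instead.
Duty = $16,211.18 × 0% = $0.00.
Line 2 (4230.29, Eriania, 1,134 units, $157,671.36):
Code 4230.29 is under a tariff-rate quota (threshold 829 units). In-quota: 829 units at 5.5%; over-quota: 305 units at 30%.
Pro-rata value split: in-quota = $157,671.36 × 829/1,134 = $115,264.16; over-quota = $157,671.36 − $115,264.16 = $42,407.20.
In-quota duty = $115,264.16 × 5.5% = $6,339.53. Over-quota duty = $42,407.20 × 30% = $12,722.16.
Line duty = $6,339.53 + $12,722.16 = $19,061.69.
Line 3 (8347.20, Eriania, 3,603 kg, $771,726.57):
Base rate for 8347.20 is 32.5%.
Additional duty on 8347.20 from Eriania: +17.8%. Applied ad valorem rate: 32.5% + 17.8% = 50.3%.
Duty = $771,726.57 × 50.3% = $388,178.46.
Total = $0.00 + $19,061.69 + $388,178.46 = $407,240.15.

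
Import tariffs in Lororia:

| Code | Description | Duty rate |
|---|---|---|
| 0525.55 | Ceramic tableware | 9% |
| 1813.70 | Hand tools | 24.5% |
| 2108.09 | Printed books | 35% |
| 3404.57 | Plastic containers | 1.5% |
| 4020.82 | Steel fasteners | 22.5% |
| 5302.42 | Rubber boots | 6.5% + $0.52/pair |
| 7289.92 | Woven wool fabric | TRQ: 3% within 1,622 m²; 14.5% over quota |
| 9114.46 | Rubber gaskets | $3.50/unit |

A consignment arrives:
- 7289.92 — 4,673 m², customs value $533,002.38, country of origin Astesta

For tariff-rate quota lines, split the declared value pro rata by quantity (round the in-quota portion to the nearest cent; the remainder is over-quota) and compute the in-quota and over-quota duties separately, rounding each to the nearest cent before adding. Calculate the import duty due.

$56,009.73

Line 1 (7289.92, Astesta, 4,673 m², $533,002.38):
Code 7289.92 is under a tariff-rate quota (threshold 1,622 m²). In-quota: 1,622 m² at 3%; over-quota: 3,051 m² at 14.5%.
Pro-rata value split: in-quota = $533,002.38 × 1,622/4,673 = $185,005.32; over-quota = $533,002.38 − $185,005.32 = $347,997.06.
In-quota duty = $185,005.32 × 3% = $5,550.16. Over-quota duty = $347,997.06 × 14.5% = $50,459.57.
Line duty = $5,550.16 + $50,459.57 = $56,009.73.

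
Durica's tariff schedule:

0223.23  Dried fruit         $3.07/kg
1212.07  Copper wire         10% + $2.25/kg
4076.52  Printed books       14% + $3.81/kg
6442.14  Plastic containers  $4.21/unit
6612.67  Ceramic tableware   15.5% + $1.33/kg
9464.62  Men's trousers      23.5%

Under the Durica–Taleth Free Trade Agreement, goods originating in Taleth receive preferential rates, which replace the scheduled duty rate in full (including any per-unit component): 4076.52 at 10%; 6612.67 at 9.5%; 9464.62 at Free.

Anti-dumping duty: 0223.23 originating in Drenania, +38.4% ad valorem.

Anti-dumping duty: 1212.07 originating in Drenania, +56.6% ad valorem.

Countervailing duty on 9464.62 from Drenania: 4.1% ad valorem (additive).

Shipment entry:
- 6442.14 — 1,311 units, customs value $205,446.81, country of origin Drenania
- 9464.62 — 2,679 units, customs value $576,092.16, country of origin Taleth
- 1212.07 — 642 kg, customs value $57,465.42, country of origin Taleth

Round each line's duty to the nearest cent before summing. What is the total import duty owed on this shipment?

Line 1 (6442.14, Drenania, 1,311 units, $205,446.81):
Base rate for 6442.14 is $4.21/unit.
Duty = 1,311 × $4.21 = $5,519.31.
Line 2 (9464.62, Taleth, 2,679 units, $576,092.16):
Base rate for 9464.62 is 23.5%.
Origin Taleth qualifies under the Durica–Taleth agreement and 9464.62 is covered: preferential rate Free applies instead.
The additional-duty order on 9464.62 targets Drenania, not Taleth; it does not apply.
Duty = $576,092.16 × 0% = $0.00.
Line 3 (1212.07, Taleth, 642 kg, $57,465.42):
Base rate for 1212.07 is 10% + $2.25/kg.
Origin Taleth is the FTA partner but 1212.07 is not on the preference list; base rate stands.
The additional-duty order on 1212.07 targets Drenania, not Taleth; it does not apply.
Duty = $57,465.42 × 10% + 642 × $2.25 = $7,191.04.
Total = $5,519.31 + $0.00 + $7,191.04 = $12,710.35.

$12,710.35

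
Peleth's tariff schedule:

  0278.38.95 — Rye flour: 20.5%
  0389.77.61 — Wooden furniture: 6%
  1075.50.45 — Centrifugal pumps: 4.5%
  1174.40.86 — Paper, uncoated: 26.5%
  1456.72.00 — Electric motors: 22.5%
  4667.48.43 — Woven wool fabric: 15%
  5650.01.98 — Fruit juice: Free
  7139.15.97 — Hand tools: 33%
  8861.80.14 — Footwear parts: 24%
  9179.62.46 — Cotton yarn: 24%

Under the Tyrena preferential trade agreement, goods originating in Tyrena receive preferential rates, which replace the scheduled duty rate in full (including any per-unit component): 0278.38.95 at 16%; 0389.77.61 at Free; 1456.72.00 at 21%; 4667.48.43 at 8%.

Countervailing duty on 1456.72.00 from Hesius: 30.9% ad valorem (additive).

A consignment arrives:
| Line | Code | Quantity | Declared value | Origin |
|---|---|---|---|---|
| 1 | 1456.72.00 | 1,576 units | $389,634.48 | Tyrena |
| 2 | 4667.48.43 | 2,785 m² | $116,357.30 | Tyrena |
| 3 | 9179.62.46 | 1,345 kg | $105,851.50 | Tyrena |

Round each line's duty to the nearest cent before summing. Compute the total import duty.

$116,536.18

Line 1 (1456.72.00, Tyrena, 1,576 units, $389,634.48):
Base rate for 1456.72.00 is 22.5%.
Origin Tyrena qualifies under the Peleth–Tyrena agreement and 1456.72.00 is covered: preferential rate 21% applies instead.
The additional-duty order on 1456.72.00 targets Hesius, not Tyrena; it does not apply.
Duty = $389,634.48 × 21% = $81,823.24.
Line 2 (4667.48.43, Tyrena, 2,785 m², $116,357.30):
Base rate for 4667.48.43 is 15%.
Origin Tyrena qualifies under the Peleth–Tyrena agreement and 4667.48.43 is covered: preferential rate 8% applies instead.
Duty = $116,357.30 × 8% = $9,308.58.
Line 3 (9179.62.46, Tyrena, 1,345 kg, $105,851.50):
Base rate for 9179.62.46 is 24%.
Origin Tyrena is the FTA partner but 9179.62.46 is not on the preference list; base rate stands.
Duty = $105,851.50 × 24% = $25,404.36.
Total = $81,823.24 + $9,308.58 + $25,404.36 = $116,536.18.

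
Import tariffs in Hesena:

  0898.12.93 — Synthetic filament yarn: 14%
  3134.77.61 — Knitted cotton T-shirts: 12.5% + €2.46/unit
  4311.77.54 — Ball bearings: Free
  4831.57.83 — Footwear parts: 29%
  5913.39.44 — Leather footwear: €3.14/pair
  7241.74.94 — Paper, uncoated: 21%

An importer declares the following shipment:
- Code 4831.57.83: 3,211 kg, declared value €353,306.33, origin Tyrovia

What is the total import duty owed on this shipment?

Line 1 (4831.57.83, Tyrovia, 3,211 kg, €353,306.33):
Base rate for 4831.57.83 is 29%.
Duty = €353,306.33 × 29% = €102,458.84.

€102,458.84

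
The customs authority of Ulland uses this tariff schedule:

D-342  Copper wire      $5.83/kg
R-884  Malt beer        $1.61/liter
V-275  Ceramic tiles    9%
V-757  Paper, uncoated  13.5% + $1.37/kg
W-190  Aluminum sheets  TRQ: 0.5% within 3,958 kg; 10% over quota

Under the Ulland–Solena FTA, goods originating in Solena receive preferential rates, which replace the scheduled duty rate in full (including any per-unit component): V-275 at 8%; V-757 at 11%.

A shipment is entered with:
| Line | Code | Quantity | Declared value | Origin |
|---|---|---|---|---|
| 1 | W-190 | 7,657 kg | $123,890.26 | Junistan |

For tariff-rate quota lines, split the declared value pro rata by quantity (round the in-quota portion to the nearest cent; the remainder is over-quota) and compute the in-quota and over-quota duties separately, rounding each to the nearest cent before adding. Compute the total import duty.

$6,305.18

Line 1 (W-190, Junistan, 7,657 kg, $123,890.26):
Code W-190 is under a tariff-rate quota (threshold 3,958 kg). In-quota: 3,958 kg at 0.5%; over-quota: 3,699 kg at 10%.
Pro-rata value split: in-quota = $123,890.26 × 3,958/7,657 = $64,040.44; over-quota = $123,890.26 − $64,040.44 = $59,849.82.
In-quota duty = $64,040.44 × 0.5% = $320.20. Over-quota duty = $59,849.82 × 10% = $5,984.98.
Line duty = $320.20 + $5,984.98 = $6,305.18.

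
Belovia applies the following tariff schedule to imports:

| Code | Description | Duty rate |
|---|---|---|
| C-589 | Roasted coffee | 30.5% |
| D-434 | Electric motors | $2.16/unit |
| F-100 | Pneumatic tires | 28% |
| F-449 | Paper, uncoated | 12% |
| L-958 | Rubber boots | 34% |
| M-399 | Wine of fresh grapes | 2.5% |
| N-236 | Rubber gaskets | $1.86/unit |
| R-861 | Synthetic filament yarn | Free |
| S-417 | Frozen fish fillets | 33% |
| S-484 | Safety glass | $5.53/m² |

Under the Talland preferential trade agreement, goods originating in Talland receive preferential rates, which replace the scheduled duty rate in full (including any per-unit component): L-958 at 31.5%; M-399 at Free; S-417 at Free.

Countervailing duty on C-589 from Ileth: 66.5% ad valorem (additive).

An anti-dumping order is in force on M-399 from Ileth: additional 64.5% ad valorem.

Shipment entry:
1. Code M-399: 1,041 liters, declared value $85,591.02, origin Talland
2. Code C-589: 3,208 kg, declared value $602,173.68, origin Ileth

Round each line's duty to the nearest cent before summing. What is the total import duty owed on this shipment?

Line 1 (M-399, Talland, 1,041 liters, $85,591.02):
Base rate for M-399 is 2.5%.
Origin Talland qualifies under the Belovia–Talland agreement and M-399 is covered: preferential rate Free applies instead.
The additional-duty order on M-399 targets Ileth, not Talland; it does not apply.
Duty = $85,591.02 × 0% = $0.00.
Line 2 (C-589, Ileth, 3,208 kg, $602,173.68):
Base rate for C-589 is 30.5%.
Additional duty on C-589 from Ileth: +66.5%. Applied ad valorem rate: 30.5% + 66.5% = 97%.
Duty = $602,173.68 × 97% = $584,108.47.
Total = $0.00 + $584,108.47 = $584,108.47.

$584,108.47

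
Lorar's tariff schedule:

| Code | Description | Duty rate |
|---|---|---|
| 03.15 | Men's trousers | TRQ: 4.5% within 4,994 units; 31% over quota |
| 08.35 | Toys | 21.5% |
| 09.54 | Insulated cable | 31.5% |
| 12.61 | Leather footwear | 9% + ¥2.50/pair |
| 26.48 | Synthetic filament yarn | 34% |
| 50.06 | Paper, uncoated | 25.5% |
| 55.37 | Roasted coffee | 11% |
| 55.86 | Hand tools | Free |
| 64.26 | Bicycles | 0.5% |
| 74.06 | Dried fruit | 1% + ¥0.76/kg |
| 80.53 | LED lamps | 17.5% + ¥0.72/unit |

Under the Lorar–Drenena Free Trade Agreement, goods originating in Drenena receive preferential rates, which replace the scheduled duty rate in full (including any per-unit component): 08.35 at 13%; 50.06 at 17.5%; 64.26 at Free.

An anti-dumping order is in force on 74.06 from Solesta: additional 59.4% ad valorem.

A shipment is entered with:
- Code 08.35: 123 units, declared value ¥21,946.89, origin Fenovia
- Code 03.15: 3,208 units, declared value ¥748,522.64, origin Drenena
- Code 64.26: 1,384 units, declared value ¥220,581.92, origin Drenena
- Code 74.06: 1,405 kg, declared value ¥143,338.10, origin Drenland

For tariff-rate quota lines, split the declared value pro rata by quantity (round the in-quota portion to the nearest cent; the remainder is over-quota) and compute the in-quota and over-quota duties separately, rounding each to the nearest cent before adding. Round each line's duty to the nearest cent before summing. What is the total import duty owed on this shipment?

Line 1 (08.35, Fenovia, 123 units, ¥21,946.89):
Base rate for 08.35 is 21.5%.
08.35 has an FTA preferential rate, but origin Fenovia is not Drenena; base rate stands.
Duty = ¥21,946.89 × 21.5% = ¥4,718.58.
Line 2 (03.15, Drenena, 3,208 units, ¥748,522.64):
Code 03.15 is under a tariff-rate quota (threshold 4,994 units). Quantity 3,208 units is within the quota, so the in-quota rate 4.5% applies to the full value.
Duty = ¥748,522.64 × 4.5% = ¥33,683.52.
Line 3 (64.26, Drenena, 1,384 units, ¥220,581.92):
Base rate for 64.26 is 0.5%.
Origin Drenena qualifies under the Lorar–Drenena agreement and 64.26 is covered: preferential rate Free applies instead.
Duty = ¥220,581.92 × 0% = ¥0.00.
Line 4 (74.06, Drenland, 1,405 kg, ¥143,338.10):
Base rate for 74.06 is 1% + ¥0.76/kg.
The additional-duty order on 74.06 targets Solesta, not Drenland; it does not apply.
Duty = ¥143,338.10 × 1% + 1,405 × ¥0.76 = ¥2,501.18.
Total = ¥4,718.58 + ¥33,683.52 + ¥0.00 + ¥2,501.18 = ¥40,903.28.

¥40,903.28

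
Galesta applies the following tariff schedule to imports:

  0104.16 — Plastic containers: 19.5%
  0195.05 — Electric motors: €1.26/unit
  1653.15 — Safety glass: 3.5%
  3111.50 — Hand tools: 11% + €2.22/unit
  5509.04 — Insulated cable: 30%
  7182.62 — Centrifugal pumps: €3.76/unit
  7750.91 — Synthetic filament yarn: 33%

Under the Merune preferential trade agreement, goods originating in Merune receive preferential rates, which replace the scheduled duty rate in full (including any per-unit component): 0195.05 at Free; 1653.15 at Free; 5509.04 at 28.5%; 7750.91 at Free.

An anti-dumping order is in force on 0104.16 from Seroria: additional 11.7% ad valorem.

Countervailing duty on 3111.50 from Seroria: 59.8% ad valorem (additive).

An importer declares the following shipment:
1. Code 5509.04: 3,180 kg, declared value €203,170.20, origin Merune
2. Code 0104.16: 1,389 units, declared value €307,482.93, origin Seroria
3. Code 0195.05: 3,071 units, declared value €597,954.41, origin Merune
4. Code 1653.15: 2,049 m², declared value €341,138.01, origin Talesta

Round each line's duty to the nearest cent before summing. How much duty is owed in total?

Line 1 (5509.04, Merune, 3,180 kg, €203,170.20):
Base rate for 5509.04 is 30%.
Origin Merune qualifies under the Galesta–Merune agreement and 5509.04 is covered: preferential rate 28.5% applies instead.
Duty = €203,170.20 × 28.5% = €57,903.51.
Line 2 (0104.16, Seroria, 1,389 units, €307,482.93):
Base rate for 0104.16 is 19.5%.
Additional duty on 0104.16 from Seroria: +11.7%. Applied ad valorem rate: 19.5% + 11.7% = 31.2%.
Duty = €307,482.93 × 31.2% = €95,934.67.
Line 3 (0195.05, Merune, 3,071 units, €597,954.41):
Base rate for 0195.05 is €1.26/unit.
Origin Merune qualifies under the Galesta–Merune agreement and 0195.05 is covered: preferential rate Free applies instead.
Duty = €597,954.41 × 0% = €0.00.
Line 4 (1653.15, Talesta, 2,049 m², €341,138.01):
Base rate for 1653.15 is 3.5%.
1653.15 has an FTA preferential rate, but origin Talesta is not Merune; base rate stands.
Duty = €341,138.01 × 3.5% = €11,939.83.
Total = €57,903.51 + €95,934.67 + €0.00 + €11,939.83 = €165,778.01.

€165,778.01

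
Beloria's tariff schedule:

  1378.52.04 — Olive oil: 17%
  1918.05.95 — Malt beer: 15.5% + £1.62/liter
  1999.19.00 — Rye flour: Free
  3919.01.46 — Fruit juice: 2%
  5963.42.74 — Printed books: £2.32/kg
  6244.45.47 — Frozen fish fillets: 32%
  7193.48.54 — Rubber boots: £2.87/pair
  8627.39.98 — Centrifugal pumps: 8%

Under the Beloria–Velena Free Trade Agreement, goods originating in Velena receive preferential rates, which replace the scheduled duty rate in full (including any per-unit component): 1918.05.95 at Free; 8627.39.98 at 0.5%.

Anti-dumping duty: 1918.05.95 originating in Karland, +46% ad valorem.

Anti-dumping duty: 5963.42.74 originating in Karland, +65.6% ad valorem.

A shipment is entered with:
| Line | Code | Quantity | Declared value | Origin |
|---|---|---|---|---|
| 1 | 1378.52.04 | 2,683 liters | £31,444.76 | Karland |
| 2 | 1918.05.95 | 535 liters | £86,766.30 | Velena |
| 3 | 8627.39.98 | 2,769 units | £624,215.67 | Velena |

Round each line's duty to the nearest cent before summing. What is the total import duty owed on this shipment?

£8,466.69

Line 1 (1378.52.04, Karland, 2,683 liters, £31,444.76):
Base rate for 1378.52.04 is 17%.
Duty = £31,444.76 × 17% = £5,345.61.
Line 2 (1918.05.95, Velena, 535 liters, £86,766.30):
Base rate for 1918.05.95 is 15.5% + £1.62/liter.
Origin Velena qualifies under the Beloria–Velena agreement and 1918.05.95 is covered: preferential rate Free applies instead.
The additional-duty order on 1918.05.95 targets Karland, not Velena; it does not apply.
Duty = £86,766.30 × 0% = £0.00.
Line 3 (8627.39.98, Velena, 2,769 units, £624,215.67):
Base rate for 8627.39.98 is 8%.
Origin Velena qualifies under the Beloria–Velena agreement and 8627.39.98 is covered: preferential rate 0.5% applies instead.
Duty = £624,215.67 × 0.5% = £3,121.08.
Total = £5,345.61 + £0.00 + £3,121.08 = £8,466.69.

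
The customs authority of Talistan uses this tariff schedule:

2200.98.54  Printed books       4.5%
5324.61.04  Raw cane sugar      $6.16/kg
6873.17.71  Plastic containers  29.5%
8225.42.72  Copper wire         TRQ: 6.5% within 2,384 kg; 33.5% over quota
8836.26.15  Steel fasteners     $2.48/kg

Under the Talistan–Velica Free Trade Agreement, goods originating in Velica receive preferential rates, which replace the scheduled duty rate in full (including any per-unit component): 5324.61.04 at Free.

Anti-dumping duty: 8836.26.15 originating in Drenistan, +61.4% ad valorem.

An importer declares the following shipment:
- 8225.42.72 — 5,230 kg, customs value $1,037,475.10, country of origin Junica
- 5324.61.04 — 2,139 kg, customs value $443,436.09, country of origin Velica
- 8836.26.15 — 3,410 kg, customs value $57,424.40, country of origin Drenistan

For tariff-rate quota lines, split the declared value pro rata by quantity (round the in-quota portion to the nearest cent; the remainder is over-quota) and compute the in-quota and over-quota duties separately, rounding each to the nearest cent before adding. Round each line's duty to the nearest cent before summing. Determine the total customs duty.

$263,582.74

Line 1 (8225.42.72, Junica, 5,230 kg, $1,037,475.10):
Code 8225.42.72 is under a tariff-rate quota (threshold 2,384 kg). In-quota: 2,384 kg at 6.5%; over-quota: 2,846 kg at 33.5%.
Pro-rata value split: in-quota = $1,037,475.10 × 2,384/5,230 = $472,914.08; over-quota = $1,037,475.10 − $472,914.08 = $564,561.02.
In-quota duty = $472,914.08 × 6.5% = $30,739.42. Over-quota duty = $564,561.02 × 33.5% = $189,127.94.
Line duty = $30,739.42 + $189,127.94 = $219,867.36.
Line 2 (5324.61.04, Velica, 2,139 kg, $443,436.09):
Base rate for 5324.61.04 is $6.16/kg.
Origin Velica qualifies under the Talistan–Velica agreement and 5324.61.04 is covered: preferential rate Free applies instead.
Duty = $443,436.09 × 0% = $0.00.
Line 3 (8836.26.15, Drenistan, 3,410 kg, $57,424.40):
Base rate for 8836.26.15 is $2.48/kg.
Additional duty on 8836.26.15 from Drenistan: +61.4% ad valorem. Applied ad valorem rate = 61.4%.
Duty = $57,424.40 × 61.4% + 3,410 × $2.48 = $43,715.38.
Total = $219,867.36 + $0.00 + $43,715.38 = $263,582.74.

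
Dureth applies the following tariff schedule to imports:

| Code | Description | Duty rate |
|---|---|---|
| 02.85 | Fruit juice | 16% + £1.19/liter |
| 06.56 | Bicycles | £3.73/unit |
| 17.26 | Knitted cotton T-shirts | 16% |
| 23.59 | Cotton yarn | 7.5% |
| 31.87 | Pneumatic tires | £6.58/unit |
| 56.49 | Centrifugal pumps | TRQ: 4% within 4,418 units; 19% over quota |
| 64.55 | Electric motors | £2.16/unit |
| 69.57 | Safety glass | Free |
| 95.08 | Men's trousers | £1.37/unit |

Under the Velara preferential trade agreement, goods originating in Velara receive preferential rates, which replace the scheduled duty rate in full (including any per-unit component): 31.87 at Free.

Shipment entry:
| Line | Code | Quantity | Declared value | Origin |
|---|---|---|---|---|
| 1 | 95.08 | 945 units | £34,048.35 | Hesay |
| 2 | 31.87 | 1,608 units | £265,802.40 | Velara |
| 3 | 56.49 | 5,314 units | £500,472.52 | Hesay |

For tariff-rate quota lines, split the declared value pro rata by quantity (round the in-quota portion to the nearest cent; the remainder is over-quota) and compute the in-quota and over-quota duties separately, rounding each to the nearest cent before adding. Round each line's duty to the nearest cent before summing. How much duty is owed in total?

£33,971.34

Line 1 (95.08, Hesay, 945 units, £34,048.35):
Base rate for 95.08 is £1.37/unit.
Duty = 945 × £1.37 = £1,294.65.
Line 2 (31.87, Velara, 1,608 units, £265,802.40):
Base rate for 31.87 is £6.58/unit.
Origin Velara qualifies under the Dureth–Velara agreement and 31.87 is covered: preferential rate Free applies instead.
Duty = £265,802.40 × 0% = £0.00.
Line 3 (56.49, Hesay, 5,314 units, £500,472.52):
Code 56.49 is under a tariff-rate quota (threshold 4,418 units). In-quota: 4,418 units at 4%; over-quota: 896 units at 19%.
Pro-rata value split: in-quota = £500,472.52 × 4,418/5,314 = £416,087.24; over-quota = £500,472.52 − £416,087.24 = £84,385.28.
In-quota duty = £416,087.24 × 4% = £16,643.49. Over-quota duty = £84,385.28 × 19% = £16,033.20.
Line duty = £16,643.49 + £16,033.20 = £32,676.69.
Total = £1,294.65 + £0.00 + £32,676.69 = £33,971.34.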